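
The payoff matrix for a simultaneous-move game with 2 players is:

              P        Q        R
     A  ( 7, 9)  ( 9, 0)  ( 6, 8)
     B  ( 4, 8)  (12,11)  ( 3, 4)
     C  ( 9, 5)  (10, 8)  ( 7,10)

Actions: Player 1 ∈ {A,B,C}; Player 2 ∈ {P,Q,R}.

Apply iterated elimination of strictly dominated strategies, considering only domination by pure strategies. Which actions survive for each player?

P1 drop A (C beats it: P:9>7 Q:10>9 R:7>6)
P2 drop P (Q beats it: B:11>8 C:8>5)
P1→{B,C} P2→{Q,R}

Remaining: P1:{B,C} P2:{Q,R}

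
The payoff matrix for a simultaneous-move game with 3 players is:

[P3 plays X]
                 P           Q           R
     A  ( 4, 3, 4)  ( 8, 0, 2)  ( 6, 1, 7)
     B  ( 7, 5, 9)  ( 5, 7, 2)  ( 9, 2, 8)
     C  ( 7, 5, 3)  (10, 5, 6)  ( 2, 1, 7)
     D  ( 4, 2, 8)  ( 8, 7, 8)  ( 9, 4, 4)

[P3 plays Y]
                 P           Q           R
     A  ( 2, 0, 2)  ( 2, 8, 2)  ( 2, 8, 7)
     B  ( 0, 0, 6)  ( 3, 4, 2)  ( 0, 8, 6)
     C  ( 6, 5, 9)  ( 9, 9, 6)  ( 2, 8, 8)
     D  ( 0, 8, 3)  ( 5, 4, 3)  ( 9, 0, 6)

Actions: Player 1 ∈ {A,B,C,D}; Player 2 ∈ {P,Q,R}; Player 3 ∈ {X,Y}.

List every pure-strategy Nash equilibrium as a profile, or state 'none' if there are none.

(A,P,X): not NE [P1→C gives 7>4]
(A,P,Y): not NE [P1→C gives 6>2; P2→R gives 8>0; P3→X gives 4>2]
(A,Q,X): not NE [P1→C gives 10>8; P2→P gives 3>0]
(A,Q,Y): not NE [P1→C gives 9>2]
(A,R,X): not NE [P1→D gives 9>6; P2→P gives 3>1]
(A,R,Y): not NE [P1→D gives 9>2]
(B,P,X): not NE [P2→Q gives 7>5]
(B,P,Y): not NE [P1→C gives 6>0; P2→R gives 8>0; P3→X gives 9>6]
(B,Q,X): not NE [P1→C gives 10>5]
(B,Q,Y): not NE [P1→C gives 9>3; P2→R gives 8>4]
(B,R,X): not NE [P2→Q gives 7>2]
(B,R,Y): not NE [P1→D gives 9>0; P3→X gives 8>6]
(C,P,X): not NE [P3→Y gives 9>3]
(C,P,Y): not NE [P2→Q gives 9>5]
(C,Q,X): NE
(C,Q,Y): NE
(C,R,X): not NE [P1→D gives 9>2; P2→Q gives 5>1; P3→Y gives 8>7]
(C,R,Y): not NE [P1→D gives 9>2; P2→Q gives 9>8]
(D,P,X): not NE [P1→C gives 7>4; P2→Q gives 7>2]
(D,P,Y): not NE [P1→C gives 6>0; P3→X gives 8>3]
(D,Q,X): not NE [P1→C gives 10>8]
(D,Q,Y): not NE [P1→C gives 9>5; P2→P gives 8>4; P3→X gives 8>3]
(D,R,X): not NE [P2→Q gives 7>4; P3→Y gives 6>4]
(D,R,Y): not NE [P2→P gives 8>0]

NE set: (C,Q,X), (C,Q,Y)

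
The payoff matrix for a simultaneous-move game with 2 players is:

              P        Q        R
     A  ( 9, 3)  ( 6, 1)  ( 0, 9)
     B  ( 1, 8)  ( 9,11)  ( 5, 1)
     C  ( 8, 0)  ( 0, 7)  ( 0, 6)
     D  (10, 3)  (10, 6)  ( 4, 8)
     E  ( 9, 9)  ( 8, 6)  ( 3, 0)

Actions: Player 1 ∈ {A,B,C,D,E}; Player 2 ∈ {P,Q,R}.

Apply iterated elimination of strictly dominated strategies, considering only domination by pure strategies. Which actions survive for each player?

Remaining: P1:{B,D} P2:{Q,R}

P1 drop A (D beats it: P:10>9 Q:10>6 R:4>0)
P1 drop C (D beats it: P:10>8 Q:10>0 R:4>0)
P1 drop E (D beats it: P:10>9 Q:10>8 R:4>3)
P2 drop P (Q beats it: B:11>8 D:6>3)
P1→{B,D} P2→{Q,R}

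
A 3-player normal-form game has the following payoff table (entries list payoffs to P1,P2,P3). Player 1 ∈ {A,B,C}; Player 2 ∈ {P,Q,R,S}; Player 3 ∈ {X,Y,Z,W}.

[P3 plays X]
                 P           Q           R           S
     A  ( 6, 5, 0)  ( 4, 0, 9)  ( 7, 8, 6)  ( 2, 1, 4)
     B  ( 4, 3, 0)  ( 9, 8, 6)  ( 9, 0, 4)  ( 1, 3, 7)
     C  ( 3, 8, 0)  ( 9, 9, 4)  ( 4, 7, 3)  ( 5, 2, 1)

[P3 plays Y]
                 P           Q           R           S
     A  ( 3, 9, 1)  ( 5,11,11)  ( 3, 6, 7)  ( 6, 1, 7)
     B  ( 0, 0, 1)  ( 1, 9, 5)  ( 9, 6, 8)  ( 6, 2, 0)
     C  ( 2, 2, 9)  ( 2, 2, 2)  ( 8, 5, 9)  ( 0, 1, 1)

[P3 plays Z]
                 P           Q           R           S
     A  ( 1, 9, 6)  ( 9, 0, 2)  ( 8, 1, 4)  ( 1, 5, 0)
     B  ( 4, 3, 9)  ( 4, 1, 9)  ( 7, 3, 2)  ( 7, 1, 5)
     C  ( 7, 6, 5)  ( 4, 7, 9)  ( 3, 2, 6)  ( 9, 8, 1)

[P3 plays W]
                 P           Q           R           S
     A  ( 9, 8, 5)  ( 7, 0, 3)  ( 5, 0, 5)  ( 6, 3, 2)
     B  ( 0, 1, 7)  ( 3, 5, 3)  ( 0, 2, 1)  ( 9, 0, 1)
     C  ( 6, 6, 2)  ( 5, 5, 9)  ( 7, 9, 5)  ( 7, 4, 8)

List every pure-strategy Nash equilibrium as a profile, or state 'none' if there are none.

Nash profiles: (A,Q,Y)

(A,P,X): not NE [P2→R gives 8>5; P3→Z gives 6>0]
(A,P,Y): not NE [P2→Q gives 11>9; P3→Z gives 6>1]
(A,P,Z): not NE [P1→C gives 7>1]
(A,P,W): not NE [P3→Z gives 6>5]
(A,Q,X): not NE [P1→C gives 9>4; P2→R gives 8>0; P3→Y gives 11>9]
(A,Q,Y): NE
(A,Q,Z): not NE [P2→P gives 9>0; P3→Y gives 11>2]
(A,Q,W): not NE [P2→P gives 8>0; P3→Y gives 11>3]
(A,R,X): not NE [P1→B gives 9>7; P3→Y gives 7>6]
(A,R,Y): not NE [P1→B gives 9>3; P2→Q gives 11>6]
(A,R,Z): not NE [P2→P gives 9>1; P3→Y gives 7>4]
(A,R,W): not NE [P1→C gives 7>5; P2→P gives 8>0; P3→Y gives 7>5]
(A,S,X): not NE [P1→C gives 5>2; P2→R gives 8>1; P3→Y gives 7>4]
(A,S,Y): not NE [P2→Q gives 11>1]
(A,S,Z): not NE [P1→C gives 9>1; P2→P gives 9>5; P3→Y gives 7>0]
(A,S,W): not NE [P1→B gives 9>6; P2→P gives 8>3; P3→Y gives 7>2]
(B,P,X): not NE [P1→A gives 6>4; P2→Q gives 8>3; P3→Z gives 9>0]
(B,P,Y): not NE [P1→A gives 3>0; P2→Q gives 9>0; P3→Z gives 9>1]
(B,P,Z): not NE [P1→C gives 7>4]
(B,P,W): not NE [P1→A gives 9>0; P2→Q gives 5>1; P3→Z gives 9>7]
(B,Q,X): not NE [P3→Z gives 9>6]
(B,Q,Y): not NE [P1→A gives 5>1; P3→Z gives 9>5]
(B,Q,Z): not NE [P1→A gives 9>4; P2→R gives 3>1]
(B,Q,W): not NE [P1→A gives 7>3; P3→Z gives 9>3]
(B,R,X): not NE [P2→Q gives 8>0; P3→Y gives 8>4]
(B,R,Y): not NE [P2→Q gives 9>6]
(B,R,Z): not NE [P1→A gives 8>7; P3→Y gives 8>2]
(B,R,W): not NE [P1→C gives 7>0; P2→Q gives 5>2; P3→Y gives 8>1]
(B,S,X): not NE [P1→C gives 5>1; P2→Q gives 8>3]
(B,S,Y): not NE [P2→Q gives 9>2; P3→X gives 7>0]
(B,S,Z): not NE [P1→C gives 9>7; P2→R gives 3>1; P3→X gives 7>5]
(B,S,W): not NE [P2→Q gives 5>0; P3→X gives 7>1]
(C,P,X): not NE [P1→A gives 6>3; P2→Q gives 9>8; P3→Y gives 9>0]
(C,P,Y): not NE [P1→A gives 3>2; P2→R gives 5>2]
(C,P,Z): not NE [P2→S gives 8>6; P3→Y gives 9>5]
(C,P,W): not NE [P1→A gives 9>6; P2→R gives 9>6; P3→Y gives 9>2]
(C,Q,X): not NE [P3→W gives 9>4]
(C,Q,Y): not NE [P1→A gives 5>2; P2→R gives 5>2; P3→W gives 9>2]
(C,Q,Z): not NE [P1→A gives 9>4; P2→S gives 8>7]
(C,Q,W): not NE [P1→A gives 7>5; P2→R gives 9>5]
(C,R,X): not NE [P1→B gives 9>4; P2→Q gives 9>7; P3→Y gives 9>3]
(C,R,Y): not NE [P1→B gives 9>8]
(C,R,Z): not NE [P1→A gives 8>3; P2→S gives 8>2; P3→Y gives 9>6]
(C,R,W): not NE [P3→Y gives 9>5]
(C,S,X): not NE [P2→Q gives 9>2; P3→W gives 8>1]
(C,S,Y): not NE [P1→B gives 6>0; P2→R gives 5>1; P3→W gives 8>1]
(C,S,Z): not NE [P3→W gives 8>1]
(C,S,W): not NE [P1→B gives 9>7; P2→R gives 9>4]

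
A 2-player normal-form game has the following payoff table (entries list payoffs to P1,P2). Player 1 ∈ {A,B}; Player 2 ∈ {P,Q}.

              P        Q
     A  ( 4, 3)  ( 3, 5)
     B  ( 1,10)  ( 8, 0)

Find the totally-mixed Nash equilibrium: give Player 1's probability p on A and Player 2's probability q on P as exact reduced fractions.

P1 mixes 5/6 on A; P2 mixes 5/8 on P

P1 indiff ⇒ q·4+(1-q)·3 = q·1+(1-q)·8 ⇒ q(3) = (1-q)(5) ⇒ q = 5/8
P2 indiff ⇒ p·3+(1-p)·10 = p·5+(1-p)·0 ⇒ p(-2) = (1-p)(-10) ⇒ p = 5/6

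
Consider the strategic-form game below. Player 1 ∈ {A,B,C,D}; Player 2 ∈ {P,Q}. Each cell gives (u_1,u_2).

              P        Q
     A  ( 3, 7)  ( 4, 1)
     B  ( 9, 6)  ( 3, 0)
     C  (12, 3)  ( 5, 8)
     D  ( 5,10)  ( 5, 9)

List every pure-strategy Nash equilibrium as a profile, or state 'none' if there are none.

(A,P): not NE [P1→C gives 12>3]
(A,Q): not NE [P1→D gives 5>4; P2→P gives 7>1]
(B,P): not NE [P1→C gives 12>9]
(B,Q): not NE [P1→D gives 5>3; P2→P gives 6>0]
(C,P): not NE [P2→Q gives 8>3]
(C,Q): NE
(D,P): not NE [P1→C gives 12>5]
(D,Q): not NE [P2→P gives 10>9]

Nash profiles: (C,Q)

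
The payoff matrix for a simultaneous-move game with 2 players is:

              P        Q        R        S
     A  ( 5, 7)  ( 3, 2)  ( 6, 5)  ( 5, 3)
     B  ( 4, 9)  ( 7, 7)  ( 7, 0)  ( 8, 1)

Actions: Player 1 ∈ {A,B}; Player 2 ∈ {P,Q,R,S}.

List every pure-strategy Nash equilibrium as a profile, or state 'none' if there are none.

(A,P): NE
(A,Q): not NE [P1→B gives 7>3; P2→P gives 7>2]
(A,R): not NE [P1→B gives 7>6; P2→P gives 7>5]
(A,S): not NE [P1→B gives 8>5; P2→P gives 7>3]
(B,P): not NE [P1→A gives 5>4]
(B,Q): not NE [P2→P gives 9>7]
(B,R): not NE [P2→P gives 9>0]
(B,S): not NE [P2→P gives 9>1]

NE set: (A,P)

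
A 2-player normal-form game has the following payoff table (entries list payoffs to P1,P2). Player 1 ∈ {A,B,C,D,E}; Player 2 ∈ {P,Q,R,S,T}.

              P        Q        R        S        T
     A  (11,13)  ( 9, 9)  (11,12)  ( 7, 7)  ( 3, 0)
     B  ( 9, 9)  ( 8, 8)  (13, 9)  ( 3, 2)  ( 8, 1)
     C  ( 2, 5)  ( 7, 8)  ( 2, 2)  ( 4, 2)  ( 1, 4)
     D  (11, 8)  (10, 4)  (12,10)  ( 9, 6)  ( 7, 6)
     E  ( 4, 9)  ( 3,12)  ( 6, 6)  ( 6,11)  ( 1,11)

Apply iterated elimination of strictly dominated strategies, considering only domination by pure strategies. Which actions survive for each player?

Remaining: P1:{A,B,D} P2:{P,R}

P1 drop C (A beats it: P:11>2 Q:9>7 R:11>2 S:7>4 T:3>1)
P1 drop E (A beats it: P:11>4 Q:9>3 R:11>6 S:7>6 T:3>1)
P2 drop Q (P beats it: A:13>9 B:9>8 D:8>4)
P2 drop S (P beats it: A:13>7 B:9>2 D:8>6)
P2 drop T (P beats it: A:13>0 B:9>1 D:8>6)
P1→{A,B,D} P2→{P,R}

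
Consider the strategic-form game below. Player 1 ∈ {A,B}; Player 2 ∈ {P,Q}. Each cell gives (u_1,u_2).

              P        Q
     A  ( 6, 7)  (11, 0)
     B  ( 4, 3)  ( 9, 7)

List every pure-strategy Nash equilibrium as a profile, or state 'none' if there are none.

(A,P): NE
(A,Q): not NE [P2→P gives 7>0]
(B,P): not NE [P1→A gives 6>4; P2→Q gives 7>3]
(B,Q): not NE [P1→A gives 11>9]

Nash profiles: (A,P)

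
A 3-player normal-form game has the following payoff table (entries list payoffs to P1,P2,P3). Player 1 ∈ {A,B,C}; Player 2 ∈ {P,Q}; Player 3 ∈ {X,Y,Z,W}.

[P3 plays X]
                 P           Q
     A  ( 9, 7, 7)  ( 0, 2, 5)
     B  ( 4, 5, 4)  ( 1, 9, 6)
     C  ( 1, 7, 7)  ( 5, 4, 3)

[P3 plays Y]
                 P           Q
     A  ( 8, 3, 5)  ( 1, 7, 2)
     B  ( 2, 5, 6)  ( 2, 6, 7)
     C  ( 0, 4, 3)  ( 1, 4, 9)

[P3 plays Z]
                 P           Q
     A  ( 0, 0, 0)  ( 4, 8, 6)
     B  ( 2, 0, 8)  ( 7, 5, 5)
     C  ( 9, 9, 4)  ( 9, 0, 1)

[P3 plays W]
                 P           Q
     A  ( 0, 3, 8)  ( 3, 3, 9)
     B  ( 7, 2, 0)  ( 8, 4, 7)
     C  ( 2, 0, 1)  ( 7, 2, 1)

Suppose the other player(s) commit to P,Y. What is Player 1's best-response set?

u_1(A vs P,Y) = 8
u_1(B vs P,Y) = 2
u_1(C vs P,Y) = 0
max payoff 8 at {A}

P1 best: {A}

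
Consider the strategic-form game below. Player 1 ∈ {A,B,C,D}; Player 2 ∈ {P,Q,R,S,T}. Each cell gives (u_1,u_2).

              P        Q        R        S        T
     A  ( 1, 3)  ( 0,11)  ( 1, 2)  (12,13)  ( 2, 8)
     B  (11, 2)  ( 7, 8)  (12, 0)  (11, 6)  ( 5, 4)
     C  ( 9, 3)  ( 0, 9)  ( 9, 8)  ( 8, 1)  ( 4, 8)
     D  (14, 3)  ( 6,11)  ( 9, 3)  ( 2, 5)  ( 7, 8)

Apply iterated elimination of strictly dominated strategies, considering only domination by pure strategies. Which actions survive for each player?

P1 drop C (B beats it: P:11>9 Q:7>0 R:12>9 S:11>8 T:5>4)
P2 drop P (Q beats it: A:11>3 B:8>2 D:11>3)
P2 drop R (Q beats it: A:11>2 B:8>0 D:11>3)
P2 drop T (Q beats it: A:11>8 B:8>4 D:11>8)
P1 drop D (B beats it: Q:7>6 S:11>2)
P1→{A,B} P2→{Q,S}

Remaining: P1:{A,B} P2:{Q,S}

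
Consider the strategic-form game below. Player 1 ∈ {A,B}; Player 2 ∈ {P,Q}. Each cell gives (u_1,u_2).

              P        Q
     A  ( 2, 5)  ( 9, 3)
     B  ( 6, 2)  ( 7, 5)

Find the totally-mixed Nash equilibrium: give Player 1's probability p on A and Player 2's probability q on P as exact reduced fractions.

P1 indiff ⇒ q·2+(1-q)·9 = q·6+(1-q)·7 ⇒ q(-4) = (1-q)(-2) ⇒ q = 1/3
P2 indiff ⇒ p·5+(1-p)·2 = p·3+(1-p)·5 ⇒ p(2) = (1-p)(3) ⇒ p = 3/5

P1 mixes 3/5 on A; P2 mixes 1/3 on P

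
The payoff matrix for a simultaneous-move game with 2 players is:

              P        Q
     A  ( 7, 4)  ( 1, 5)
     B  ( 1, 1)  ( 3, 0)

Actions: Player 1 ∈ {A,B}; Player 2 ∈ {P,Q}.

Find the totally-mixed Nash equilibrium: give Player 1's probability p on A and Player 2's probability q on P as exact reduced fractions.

P1 indiff ⇒ q·7+(1-q)·1 = q·1+(1-q)·3 ⇒ q(6) = (1-q)(2) ⇒ q = 1/4
P2 indiff ⇒ p·4+(1-p)·1 = p·5+(1-p)·0 ⇒ p(-1) = (1-p)(-1) ⇒ p = 1/2

P1 mixes 1/2 on A; P2 mixes 1/4 on P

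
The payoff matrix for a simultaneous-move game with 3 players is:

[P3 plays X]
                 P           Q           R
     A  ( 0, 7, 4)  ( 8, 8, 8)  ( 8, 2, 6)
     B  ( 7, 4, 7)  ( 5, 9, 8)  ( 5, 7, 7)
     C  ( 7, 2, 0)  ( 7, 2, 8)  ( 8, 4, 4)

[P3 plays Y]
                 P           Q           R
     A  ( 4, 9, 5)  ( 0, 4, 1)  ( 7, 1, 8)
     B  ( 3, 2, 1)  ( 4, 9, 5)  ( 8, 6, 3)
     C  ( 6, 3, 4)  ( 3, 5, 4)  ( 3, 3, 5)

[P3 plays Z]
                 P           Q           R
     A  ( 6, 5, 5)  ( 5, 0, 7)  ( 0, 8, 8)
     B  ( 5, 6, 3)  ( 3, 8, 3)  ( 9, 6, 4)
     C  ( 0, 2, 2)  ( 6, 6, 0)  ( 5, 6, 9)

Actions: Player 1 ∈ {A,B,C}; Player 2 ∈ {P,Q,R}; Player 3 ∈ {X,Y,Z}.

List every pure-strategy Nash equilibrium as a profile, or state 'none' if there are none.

(A,P,X): not NE [P1→C gives 7>0; P2→Q gives 8>7; P3→Z gives 5>4]
(A,P,Y): not NE [P1→C gives 6>4]
(A,P,Z): not NE [P2→R gives 8>5]
(A,Q,X): NE
(A,Q,Y): not NE [P1→B gives 4>0; P2→P gives 9>4; P3→X gives 8>1]
(A,Q,Z): not NE [P1→C gives 6>5; P2→R gives 8>0; P3→X gives 8>7]
(A,R,X): not NE [P2→Q gives 8>2; P3→Z gives 8>6]
(A,R,Y): not NE [P1→B gives 8>7; P2→P gives 9>1]
(A,R,Z): not NE [P1→B gives 9>0]
(B,P,X): not NE [P2→Q gives 9>4]
(B,P,Y): not NE [P1→C gives 6>3; P2→Q gives 9>2; P3→X gives 7>1]
(B,P,Z): not NE [P1→A gives 6>5; P2→Q gives 8>6; P3→X gives 7>3]
(B,Q,X): not NE [P1→A gives 8>5]
(B,Q,Y): not NE [P3→X gives 8>5]
(B,Q,Z): not NE [P1→C gives 6>3; P3→X gives 8>3]
(B,R,X): not NE [P1→C gives 8>5; P2→Q gives 9>7]
(B,R,Y): not NE [P2→Q gives 9>6; P3→X gives 7>3]
(B,R,Z): not NE [P2→Q gives 8>6; P3→X gives 7>4]
(C,P,X): not NE [P2→R gives 4>2; P3→Y gives 4>0]
(C,P,Y): not NE [P2→Q gives 5>3]
(C,P,Z): not NE [P1→A gives 6>0; P2→R gives 6>2; P3→Y gives 4>2]
(C,Q,X): not NE [P1→A gives 8>7; P2→R gives 4>2]
(C,Q,Y): not NE [P1→B gives 4>3; P3→X gives 8>4]
(C,Q,Z): not NE [P3→X gives 8>0]
(C,R,X): not NE [P3→Z gives 9>4]
(C,R,Y): not NE [P1→B gives 8>3; P2→Q gives 5>3; P3→Z gives 9>5]
(C,R,Z): not NE [P1→B gives 9>5]

Nash profiles: (A,Q,X)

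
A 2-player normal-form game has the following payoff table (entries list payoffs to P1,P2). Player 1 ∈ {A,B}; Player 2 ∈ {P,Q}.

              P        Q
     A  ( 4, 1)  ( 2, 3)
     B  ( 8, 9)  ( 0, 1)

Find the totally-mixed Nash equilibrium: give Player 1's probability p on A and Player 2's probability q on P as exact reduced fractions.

P1 indiff ⇒ q·4+(1-q)·2 = q·8+(1-q)·0 ⇒ q(-4) = (1-q)(-2) ⇒ q = 1/3
P2 indiff ⇒ p·1+(1-p)·9 = p·3+(1-p)·1 ⇒ p(-2) = (1-p)(-8) ⇒ p = 4/5

P1 mixes 4/5 on A; P2 mixes 1/3 on P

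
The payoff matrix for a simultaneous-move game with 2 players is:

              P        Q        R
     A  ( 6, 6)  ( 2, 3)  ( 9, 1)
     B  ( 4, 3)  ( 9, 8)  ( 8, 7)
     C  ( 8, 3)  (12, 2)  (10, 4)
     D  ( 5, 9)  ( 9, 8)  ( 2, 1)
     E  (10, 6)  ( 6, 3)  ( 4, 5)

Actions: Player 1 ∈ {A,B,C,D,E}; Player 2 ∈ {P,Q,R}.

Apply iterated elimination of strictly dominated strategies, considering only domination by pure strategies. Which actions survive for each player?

Survivors P1:{C,E} P2:{P,R}

P1 drop A (C beats it: P:8>6 Q:12>2 R:10>9)
P1 drop B (C beats it: P:8>4 Q:12>9 R:10>8)
P1 drop D (C beats it: P:8>5 Q:12>9 R:10>2)
P2 drop Q (P beats it: C:3>2 E:6>3)
P1→{C,E} P2→{P,R}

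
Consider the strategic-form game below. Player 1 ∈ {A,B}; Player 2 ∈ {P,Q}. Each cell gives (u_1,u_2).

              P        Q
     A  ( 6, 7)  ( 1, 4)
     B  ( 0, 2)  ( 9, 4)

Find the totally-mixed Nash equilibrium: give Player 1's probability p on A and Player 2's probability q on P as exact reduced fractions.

P1 mixes 2/5 on A; P2 mixes 4/7 on P

P1 indiff ⇒ q·6+(1-q)·1 = q·0+(1-q)·9 ⇒ q(6) = (1-q)(8) ⇒ q = 4/7
P2 indiff ⇒ p·7+(1-p)·2 = p·4+(1-p)·4 ⇒ p(3) = (1-p)(2) ⇒ p = 2/5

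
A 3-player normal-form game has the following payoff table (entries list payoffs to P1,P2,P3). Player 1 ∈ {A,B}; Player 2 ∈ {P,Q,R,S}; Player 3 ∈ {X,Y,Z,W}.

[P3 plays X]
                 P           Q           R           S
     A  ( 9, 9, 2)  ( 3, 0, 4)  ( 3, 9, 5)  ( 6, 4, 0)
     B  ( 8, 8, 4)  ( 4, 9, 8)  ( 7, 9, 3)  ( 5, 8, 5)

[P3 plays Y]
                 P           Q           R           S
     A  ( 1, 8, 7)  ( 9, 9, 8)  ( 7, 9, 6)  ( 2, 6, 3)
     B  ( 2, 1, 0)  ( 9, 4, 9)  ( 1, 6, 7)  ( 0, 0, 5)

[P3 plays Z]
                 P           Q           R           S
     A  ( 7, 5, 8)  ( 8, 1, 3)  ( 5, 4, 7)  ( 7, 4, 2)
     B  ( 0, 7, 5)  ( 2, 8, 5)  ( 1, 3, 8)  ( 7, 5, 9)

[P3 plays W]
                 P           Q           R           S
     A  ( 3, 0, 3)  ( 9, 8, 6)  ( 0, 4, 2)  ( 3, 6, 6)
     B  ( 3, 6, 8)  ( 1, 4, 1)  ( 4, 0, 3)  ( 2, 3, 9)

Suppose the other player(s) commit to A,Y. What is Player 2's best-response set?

u_2(P vs A,Y) = 8
u_2(Q vs A,Y) = 9
u_2(R vs A,Y) = 9
u_2(S vs A,Y) = 6
max payoff 9 at {Q,R}

argmax u_2 = {Q,R}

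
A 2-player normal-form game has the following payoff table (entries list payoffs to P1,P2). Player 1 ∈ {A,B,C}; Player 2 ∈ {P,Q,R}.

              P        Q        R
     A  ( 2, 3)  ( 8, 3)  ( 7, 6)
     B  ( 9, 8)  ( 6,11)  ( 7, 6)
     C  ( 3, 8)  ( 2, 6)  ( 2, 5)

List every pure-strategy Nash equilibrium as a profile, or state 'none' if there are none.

(A,P): not NE [P1→B gives 9>2; P2→R gives 6>3]
(A,Q): not NE [P2→R gives 6>3]
(A,R): NE
(B,P): not NE [P2→Q gives 11>8]
(B,Q): not NE [P1→A gives 8>6]
(B,R): not NE [P2→Q gives 11>6]
(C,P): not NE [P1→B gives 9>3]
(C,Q): not NE [P1→A gives 8>2; P2→P gives 8>6]
(C,R): not NE [P1→B gives 7>2; P2→P gives 8>5]

PSNE = {(A,R)}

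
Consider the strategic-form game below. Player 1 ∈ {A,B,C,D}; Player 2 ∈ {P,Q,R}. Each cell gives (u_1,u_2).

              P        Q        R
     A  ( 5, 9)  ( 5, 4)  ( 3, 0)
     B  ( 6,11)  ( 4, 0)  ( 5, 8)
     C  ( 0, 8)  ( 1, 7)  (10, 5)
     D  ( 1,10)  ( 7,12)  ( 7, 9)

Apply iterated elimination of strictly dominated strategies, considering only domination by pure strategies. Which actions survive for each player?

P2 drop R (P beats it: A:9>0 B:11>8 C:8>5 D:10>9)
P1 drop C (A beats it: P:5>0 Q:5>1)
P1→{A,B,D} P2→{P,Q}

IESDS → P1:{A,B,D} P2:{P,Q}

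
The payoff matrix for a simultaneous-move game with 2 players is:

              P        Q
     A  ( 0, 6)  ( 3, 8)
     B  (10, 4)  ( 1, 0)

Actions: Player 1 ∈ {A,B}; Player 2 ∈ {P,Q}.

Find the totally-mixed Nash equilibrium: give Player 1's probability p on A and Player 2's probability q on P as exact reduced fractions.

P1 indiff ⇒ q·0+(1-q)·3 = q·10+(1-q)·1 ⇒ q(-10) = (1-q)(-2) ⇒ q = 1/6
P2 indiff ⇒ p·6+(1-p)·4 = p·8+(1-p)·0 ⇒ p(-2) = (1-p)(-4) ⇒ p = 2/3

(p,q) = (2/3, 1/6)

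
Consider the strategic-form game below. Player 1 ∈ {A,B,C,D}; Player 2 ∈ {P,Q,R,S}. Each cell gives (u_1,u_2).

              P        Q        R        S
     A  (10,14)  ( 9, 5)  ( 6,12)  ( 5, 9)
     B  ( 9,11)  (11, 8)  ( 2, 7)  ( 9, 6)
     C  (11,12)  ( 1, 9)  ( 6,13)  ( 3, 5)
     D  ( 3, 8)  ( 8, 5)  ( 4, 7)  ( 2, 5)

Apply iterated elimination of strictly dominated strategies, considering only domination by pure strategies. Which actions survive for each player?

P1 drop D (A beats it: P:10>3 Q:9>8 R:6>4 S:5>2)
P2 drop Q (P beats it: A:14>5 B:11>8 C:12>9)
P2 drop S (P beats it: A:14>9 B:11>6 C:12>5)
P1 drop B (A beats it: P:10>9 R:6>2)
P1→{A,C} P2→{P,R}

Survivors P1:{A,C} P2:{P,R}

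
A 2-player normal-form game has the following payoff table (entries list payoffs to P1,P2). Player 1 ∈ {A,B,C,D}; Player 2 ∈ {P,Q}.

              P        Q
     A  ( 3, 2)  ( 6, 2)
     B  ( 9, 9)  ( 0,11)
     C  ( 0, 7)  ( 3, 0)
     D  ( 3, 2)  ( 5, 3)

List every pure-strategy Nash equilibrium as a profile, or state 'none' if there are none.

(A,P): not NE [P1→B gives 9>3]
(A,Q): NE
(B,P): not NE [P2→Q gives 11>9]
(B,Q): not NE [P1→A gives 6>0]
(C,P): not NE [P1→B gives 9>0]
(C,Q): not NE [P1→A gives 6>3; P2→P gives 7>0]
(D,P): not NE [P1→B gives 9>3; P2→Q gives 3>2]
(D,Q): not NE [P1→A gives 6>5]

PSNE = {(A,Q)}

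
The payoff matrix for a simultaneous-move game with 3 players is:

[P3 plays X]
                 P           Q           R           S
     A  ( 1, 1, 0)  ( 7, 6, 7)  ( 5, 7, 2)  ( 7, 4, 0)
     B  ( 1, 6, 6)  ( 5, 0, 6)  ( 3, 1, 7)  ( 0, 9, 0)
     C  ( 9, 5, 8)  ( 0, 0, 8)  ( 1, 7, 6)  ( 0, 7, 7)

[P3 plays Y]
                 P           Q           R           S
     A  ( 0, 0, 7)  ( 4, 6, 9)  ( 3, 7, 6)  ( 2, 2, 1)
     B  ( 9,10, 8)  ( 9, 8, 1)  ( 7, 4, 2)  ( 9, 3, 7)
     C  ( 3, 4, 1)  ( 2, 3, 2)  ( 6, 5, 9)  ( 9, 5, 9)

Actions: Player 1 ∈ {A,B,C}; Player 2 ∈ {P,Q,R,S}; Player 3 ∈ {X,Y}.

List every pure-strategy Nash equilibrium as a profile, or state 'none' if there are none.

Nash profiles: (B,P,Y), (C,S,Y)

(A,P,X): not NE [P1→C gives 9>1; P2→R gives 7>1; P3→Y gives 7>0]
(A,P,Y): not NE [P1→B gives 9>0; P2→R gives 7>0]
(A,Q,X): not NE [P2→R gives 7>6; P3→Y gives 9>7]
(A,Q,Y): not NE [P1→B gives 9>4; P2→R gives 7>6]
(A,R,X): not NE [P3→Y gives 6>2]
(A,R,Y): not NE [P1→B gives 7>3]
(A,S,X): not NE [P2→R gives 7>4; P3→Y gives 1>0]
(A,S,Y): not NE [P1→C gives 9>2; P2→R gives 7>2]
(B,P,X): not NE [P1→C gives 9>1; P2→S gives 9>6; P3→Y gives 8>6]
(B,P,Y): NE
(B,Q,X): not NE [P1→A gives 7>5; P2→S gives 9>0]
(B,Q,Y): not NE [P2→P gives 10>8; P3→X gives 6>1]
(B,R,X): not NE [P1→A gives 5>3; P2→S gives 9>1]
(B,R,Y): not NE [P2→P gives 10>4; P3→X gives 7>2]
(B,S,X): not NE [P1→A gives 7>0; P3→Y gives 7>0]
(B,S,Y): not NE [P2→P gives 10>3]
(C,P,X): not NE [P2→S gives 7>5]
(C,P,Y): not NE [P1→B gives 9>3; P2→S gives 5>4; P3→X gives 8>1]
(C,Q,X): not NE [P1→A gives 7>0; P2→S gives 7>0]
(C,Q,Y): not NE [P1→B gives 9>2; P2→S gives 5>3; P3→X gives 8>2]
(C,R,X): not NE [P1→A gives 5>1; P3→Y gives 9>6]
(C,R,Y): not NE [P1→B gives 7>6]
(C,S,X): not NE [P1→A gives 7>0; P3→Y gives 9>7]
(C,S,Y): NE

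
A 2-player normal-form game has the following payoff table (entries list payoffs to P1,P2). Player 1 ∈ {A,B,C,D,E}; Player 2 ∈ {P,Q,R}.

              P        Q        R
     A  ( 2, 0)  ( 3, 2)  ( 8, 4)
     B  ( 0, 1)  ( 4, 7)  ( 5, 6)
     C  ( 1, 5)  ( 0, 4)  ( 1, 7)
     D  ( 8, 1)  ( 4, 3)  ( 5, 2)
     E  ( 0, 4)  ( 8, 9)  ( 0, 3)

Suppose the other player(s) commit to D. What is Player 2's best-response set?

u_2(P vs D) = 1
u_2(Q vs D) = 3
u_2(R vs D) = 2
max payoff 3 at {Q}

argmax u_2 = {Q}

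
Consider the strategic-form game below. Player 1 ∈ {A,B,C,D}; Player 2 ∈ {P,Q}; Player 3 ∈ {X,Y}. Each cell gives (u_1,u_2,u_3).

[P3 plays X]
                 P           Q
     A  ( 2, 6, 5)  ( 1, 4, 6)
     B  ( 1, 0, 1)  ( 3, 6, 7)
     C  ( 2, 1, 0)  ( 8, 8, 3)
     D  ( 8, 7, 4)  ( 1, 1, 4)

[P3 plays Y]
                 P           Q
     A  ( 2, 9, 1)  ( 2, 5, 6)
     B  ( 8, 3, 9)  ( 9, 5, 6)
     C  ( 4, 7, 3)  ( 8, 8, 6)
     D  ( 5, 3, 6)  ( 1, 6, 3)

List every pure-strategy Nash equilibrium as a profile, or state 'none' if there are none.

(A,P,X): not NE [P1→D gives 8>2]
(A,P,Y): not NE [P1→B gives 8>2; P3→X gives 5>1]
(A,Q,X): not NE [P1→C gives 8>1; P2→P gives 6>4]
(A,Q,Y): not NE [P1→B gives 9>2; P2→P gives 9>5]
(B,P,X): not NE [P1→D gives 8>1; P2→Q gives 6>0; P3→Y gives 9>1]
(B,P,Y): not NE [P2→Q gives 5>3]
(B,Q,X): not NE [P1→C gives 8>3]
(B,Q,Y): not NE [P3→X gives 7>6]
(C,P,X): not NE [P1→D gives 8>2; P2→Q gives 8>1; P3→Y gives 3>0]
(C,P,Y): not NE [P1→B gives 8>4; P2→Q gives 8>7]
(C,Q,X): not NE [P3→Y gives 6>3]
(C,Q,Y): not NE [P1→B gives 9>8]
(D,P,X): not NE [P3→Y gives 6>4]
(D,P,Y): not NE [P1→B gives 8>5; P2→Q gives 6>3]
(D,Q,X): not NE [P1→C gives 8>1; P2→P gives 7>1]
(D,Q,Y): not NE [P1→B gives 9>1; P3→X gives 4>3]

Equilibria: none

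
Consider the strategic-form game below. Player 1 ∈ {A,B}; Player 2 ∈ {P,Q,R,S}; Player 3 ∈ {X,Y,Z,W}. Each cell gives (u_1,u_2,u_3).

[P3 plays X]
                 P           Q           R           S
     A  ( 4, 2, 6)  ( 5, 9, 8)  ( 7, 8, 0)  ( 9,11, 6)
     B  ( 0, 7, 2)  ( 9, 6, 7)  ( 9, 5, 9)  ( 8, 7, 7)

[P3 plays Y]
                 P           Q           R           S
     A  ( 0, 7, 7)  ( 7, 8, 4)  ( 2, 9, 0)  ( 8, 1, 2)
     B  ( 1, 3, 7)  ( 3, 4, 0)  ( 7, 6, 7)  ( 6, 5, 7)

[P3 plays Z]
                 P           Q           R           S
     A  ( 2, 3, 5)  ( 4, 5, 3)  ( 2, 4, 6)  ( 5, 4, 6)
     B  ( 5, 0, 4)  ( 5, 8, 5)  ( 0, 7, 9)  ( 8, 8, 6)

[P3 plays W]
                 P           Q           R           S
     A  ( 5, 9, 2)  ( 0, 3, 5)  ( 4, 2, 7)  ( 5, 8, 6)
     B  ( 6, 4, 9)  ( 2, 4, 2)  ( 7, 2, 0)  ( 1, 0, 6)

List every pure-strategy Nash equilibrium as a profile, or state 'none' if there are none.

(A,P,X): not NE [P2→S gives 11>2; P3→Y gives 7>6]
(A,P,Y): not NE [P1→B gives 1>0; P2→R gives 9>7]
(A,P,Z): not NE [P1→B gives 5>2; P2→Q gives 5>3; P3→Y gives 7>5]
(A,P,W): not NE [P1→B gives 6>5; P3→Y gives 7>2]
(A,Q,X): not NE [P1→B gives 9>5; P2→S gives 11>9]
(A,Q,Y): not NE [P2→R gives 9>8; P3→X gives 8>4]
(A,Q,Z): not NE [P1→B gives 5>4; P3→X gives 8>3]
(A,Q,W): not NE [P1→B gives 2>0; P2→P gives 9>3; P3→X gives 8>5]
(A,R,X): not NE [P1→B gives 9>7; P2→S gives 11>8; P3→W gives 7>0]
(A,R,Y): not NE [P1→B gives 7>2; P3→W gives 7>0]
(A,R,Z): not NE [P2→Q gives 5>4; P3→W gives 7>6]
(A,R,W): not NE [P1→B gives 7>4; P2→P gives 9>2]
(A,S,X): NE
(A,S,Y): not NE [P2→R gives 9>1; P3→W gives 6>2]
(A,S,Z): not NE [P1→B gives 8>5; P2→Q gives 5>4]
(A,S,W): not NE [P2→P gives 9>8]
(B,P,X): not NE [P1→A gives 4>0; P3→W gives 9>2]
(B,P,Y): not NE [P2→R gives 6>3; P3→W gives 9>7]
(B,P,Z): not NE [P2→S gives 8>0; P3→W gives 9>4]
(B,P,W): NE
(B,Q,X): not NE [P2→S gives 7>6]
(B,Q,Y): not NE [P1→A gives 7>3; P2→R gives 6>4; P3→X gives 7>0]
(B,Q,Z): not NE [P3→X gives 7>5]
(B,Q,W): not NE [P3→X gives 7>2]
(B,R,X): not NE [P2→S gives 7>5]
(B,R,Y): not NE [P3→Z gives 9>7]
(B,R,Z): not NE [P1→A gives 2>0; P2→S gives 8>7]
(B,R,W): not NE [P2→Q gives 4>2; P3→Z gives 9>0]
(B,S,X): not NE [P1→A gives 9>8]
(B,S,Y): not NE [P1→A gives 8>6; P2→R gives 6>5]
(B,S,Z): not NE [P3→Y gives 7>6]
(B,S,W): not NE [P1→A gives 5>1; P2→Q gives 4>0; P3→Y gives 7>6]

PSNE = {(A,S,X), (B,P,W)}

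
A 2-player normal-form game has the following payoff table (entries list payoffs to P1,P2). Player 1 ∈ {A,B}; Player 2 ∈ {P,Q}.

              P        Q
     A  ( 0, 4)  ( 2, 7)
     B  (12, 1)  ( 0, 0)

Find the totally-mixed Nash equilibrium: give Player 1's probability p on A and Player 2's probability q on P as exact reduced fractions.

P1 mixes 1/4 on A; P2 mixes 1/7 on P

P1 indiff ⇒ q·0+(1-q)·2 = q·12+(1-q)·0 ⇒ q(-12) = (1-q)(-2) ⇒ q = 1/7
P2 indiff ⇒ p·4+(1-p)·1 = p·7+(1-p)·0 ⇒ p(-3) = (1-p)(-1) ⇒ p = 1/4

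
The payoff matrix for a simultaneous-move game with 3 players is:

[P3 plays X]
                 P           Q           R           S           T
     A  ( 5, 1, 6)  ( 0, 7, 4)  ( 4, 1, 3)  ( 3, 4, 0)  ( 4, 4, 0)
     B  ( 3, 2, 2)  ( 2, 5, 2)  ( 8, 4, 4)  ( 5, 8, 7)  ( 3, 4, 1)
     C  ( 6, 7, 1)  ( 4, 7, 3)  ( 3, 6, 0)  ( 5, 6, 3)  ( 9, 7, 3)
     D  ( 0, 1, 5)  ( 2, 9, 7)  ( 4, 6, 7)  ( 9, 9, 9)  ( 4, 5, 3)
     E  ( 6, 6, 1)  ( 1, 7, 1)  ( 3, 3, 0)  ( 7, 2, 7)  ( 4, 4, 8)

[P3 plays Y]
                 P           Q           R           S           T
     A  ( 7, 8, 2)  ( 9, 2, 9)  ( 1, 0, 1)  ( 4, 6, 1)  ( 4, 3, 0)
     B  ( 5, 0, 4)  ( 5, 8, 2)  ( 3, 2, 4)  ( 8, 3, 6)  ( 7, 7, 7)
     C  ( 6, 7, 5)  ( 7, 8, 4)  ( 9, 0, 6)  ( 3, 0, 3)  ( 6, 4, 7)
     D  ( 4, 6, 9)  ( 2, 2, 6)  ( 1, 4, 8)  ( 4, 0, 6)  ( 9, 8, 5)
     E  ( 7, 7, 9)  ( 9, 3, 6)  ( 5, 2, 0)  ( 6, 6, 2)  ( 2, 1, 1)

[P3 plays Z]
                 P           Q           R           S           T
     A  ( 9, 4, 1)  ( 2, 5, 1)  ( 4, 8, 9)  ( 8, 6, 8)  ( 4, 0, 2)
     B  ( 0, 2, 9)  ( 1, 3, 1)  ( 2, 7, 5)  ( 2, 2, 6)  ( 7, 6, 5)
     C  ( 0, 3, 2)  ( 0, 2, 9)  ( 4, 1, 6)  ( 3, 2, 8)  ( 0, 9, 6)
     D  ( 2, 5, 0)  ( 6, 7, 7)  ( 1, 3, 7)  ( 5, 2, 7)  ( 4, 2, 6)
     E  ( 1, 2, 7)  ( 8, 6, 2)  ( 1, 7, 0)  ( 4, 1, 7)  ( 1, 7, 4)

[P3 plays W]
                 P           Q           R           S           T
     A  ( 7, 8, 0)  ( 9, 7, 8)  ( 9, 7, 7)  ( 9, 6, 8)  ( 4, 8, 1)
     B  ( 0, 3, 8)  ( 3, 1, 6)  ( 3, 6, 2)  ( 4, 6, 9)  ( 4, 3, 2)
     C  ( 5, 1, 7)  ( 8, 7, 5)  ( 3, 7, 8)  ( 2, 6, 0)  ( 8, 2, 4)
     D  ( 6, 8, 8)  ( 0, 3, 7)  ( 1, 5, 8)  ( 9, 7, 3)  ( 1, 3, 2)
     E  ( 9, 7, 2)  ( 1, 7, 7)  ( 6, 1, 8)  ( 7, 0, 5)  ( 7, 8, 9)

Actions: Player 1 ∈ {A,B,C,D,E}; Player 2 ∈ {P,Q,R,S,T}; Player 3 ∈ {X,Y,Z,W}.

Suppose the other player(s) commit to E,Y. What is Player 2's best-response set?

argmax u_2 = {P}

u_2(P vs E,Y) = 7
u_2(Q vs E,Y) = 3
u_2(R vs E,Y) = 2
u_2(S vs E,Y) = 6
u_2(T vs E,Y) = 1
max payoff 7 at {P}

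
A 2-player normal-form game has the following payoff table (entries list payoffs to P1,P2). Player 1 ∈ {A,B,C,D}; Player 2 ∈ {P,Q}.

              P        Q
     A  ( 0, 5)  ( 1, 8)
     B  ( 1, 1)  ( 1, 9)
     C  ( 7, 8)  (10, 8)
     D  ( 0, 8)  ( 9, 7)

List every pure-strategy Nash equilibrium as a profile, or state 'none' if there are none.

(A,P): not NE [P1→C gives 7>0; P2→Q gives 8>5]
(A,Q): not NE [P1→C gives 10>1]
(B,P): not NE [P1→C gives 7>1; P2→Q gives 9>1]
(B,Q): not NE [P1→C gives 10>1]
(C,P): NE
(C,Q): NE
(D,P): not NE [P1→C gives 7>0]
(D,Q): not NE [P1→C gives 10>9; P2→P gives 8>7]

Nash profiles: (C,P), (C,Q)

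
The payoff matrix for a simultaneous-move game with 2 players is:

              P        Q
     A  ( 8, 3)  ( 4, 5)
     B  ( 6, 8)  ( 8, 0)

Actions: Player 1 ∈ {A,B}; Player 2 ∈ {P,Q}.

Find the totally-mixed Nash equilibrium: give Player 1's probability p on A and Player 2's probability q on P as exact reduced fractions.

P1 indiff ⇒ q·8+(1-q)·4 = q·6+(1-q)·8 ⇒ q(2) = (1-q)(4) ⇒ q = 2/3
P2 indiff ⇒ p·3+(1-p)·8 = p·5+(1-p)·0 ⇒ p(-2) = (1-p)(-8) ⇒ p = 4/5

p=4/5, q=2/3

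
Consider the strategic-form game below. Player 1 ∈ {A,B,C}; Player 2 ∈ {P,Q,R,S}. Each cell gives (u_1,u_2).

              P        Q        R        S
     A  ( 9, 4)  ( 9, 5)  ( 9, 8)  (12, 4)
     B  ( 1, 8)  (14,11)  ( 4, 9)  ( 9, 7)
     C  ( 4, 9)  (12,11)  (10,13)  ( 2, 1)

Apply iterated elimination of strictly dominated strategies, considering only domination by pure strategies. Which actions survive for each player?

IESDS → P1:{B,C} P2:{Q,R}

P2 drop P (Q beats it: A:5>4 B:11>8 C:11>9)
P2 drop S (Q beats it: A:5>4 B:11>7 C:11>1)
P1 drop A (C beats it: Q:12>9 R:10>9)
P1→{B,C} P2→{Q,R}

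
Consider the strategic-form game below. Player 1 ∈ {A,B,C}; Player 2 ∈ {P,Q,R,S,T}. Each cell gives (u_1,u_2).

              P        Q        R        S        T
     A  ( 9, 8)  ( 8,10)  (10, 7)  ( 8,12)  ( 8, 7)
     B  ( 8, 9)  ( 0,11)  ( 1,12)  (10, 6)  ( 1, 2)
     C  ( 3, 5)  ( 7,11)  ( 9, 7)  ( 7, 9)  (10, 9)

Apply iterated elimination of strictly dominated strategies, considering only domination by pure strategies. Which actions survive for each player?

P2 drop P (Q beats it: A:10>8 B:11>9 C:11>5)
P2 drop T (Q beats it: A:10>7 B:11>2 C:11>9)
P1 drop C (A beats it: Q:8>7 R:10>9 S:8>7)
P1→{A,B} P2→{Q,R,S}

Survivors P1:{A,B} P2:{Q,R,S}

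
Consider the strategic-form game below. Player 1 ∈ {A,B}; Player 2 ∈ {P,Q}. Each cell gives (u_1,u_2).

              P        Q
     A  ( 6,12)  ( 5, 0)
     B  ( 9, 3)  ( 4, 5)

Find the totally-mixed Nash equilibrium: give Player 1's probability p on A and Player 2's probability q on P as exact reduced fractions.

P1 indiff ⇒ q·6+(1-q)·5 = q·9+(1-q)·4 ⇒ q(-3) = (1-q)(-1) ⇒ q = 1/4
P2 indiff ⇒ p·12+(1-p)·3 = p·0+(1-p)·5 ⇒ p(12) = (1-p)(2) ⇒ p = 1/7

P1 mixes 1/7 on A; P2 mixes 1/4 on P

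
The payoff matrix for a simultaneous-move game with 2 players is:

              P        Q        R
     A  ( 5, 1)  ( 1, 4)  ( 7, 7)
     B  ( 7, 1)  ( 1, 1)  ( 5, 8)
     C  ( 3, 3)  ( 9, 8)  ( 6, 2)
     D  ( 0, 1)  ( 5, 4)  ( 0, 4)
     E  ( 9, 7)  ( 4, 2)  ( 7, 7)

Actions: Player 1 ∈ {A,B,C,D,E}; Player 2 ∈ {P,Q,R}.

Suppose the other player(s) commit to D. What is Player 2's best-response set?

u_2(P vs D) = 1
u_2(Q vs D) = 4
u_2(R vs D) = 4
max payoff 4 at {Q,R}

P2 best: {Q,R}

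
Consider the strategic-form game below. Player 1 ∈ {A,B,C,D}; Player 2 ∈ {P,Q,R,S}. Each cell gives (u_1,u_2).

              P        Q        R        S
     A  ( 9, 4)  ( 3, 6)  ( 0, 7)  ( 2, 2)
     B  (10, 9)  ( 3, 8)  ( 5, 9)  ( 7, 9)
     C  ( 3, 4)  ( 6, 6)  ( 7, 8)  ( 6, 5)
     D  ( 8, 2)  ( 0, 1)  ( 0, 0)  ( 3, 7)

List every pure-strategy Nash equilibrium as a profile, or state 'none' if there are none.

(A,P): not NE [P1→B gives 10>9; P2→R gives 7>4]
(A,Q): not NE [P1→C gives 6>3; P2→R gives 7>6]
(A,R): not NE [P1→C gives 7>0]
(A,S): not NE [P1→B gives 7>2; P2→R gives 7>2]
(B,P): NE
(B,Q): not NE [P1→C gives 6>3; P2→S gives 9>8]
(B,R): not NE [P1→C gives 7>5]
(B,S): NE
(C,P): not NE [P1→B gives 10>3; P2→R gives 8>4]
(C,Q): not NE [P2→R gives 8>6]
(C,R): NE
(C,S): not NE [P1→B gives 7>6; P2→R gives 8>5]
(D,P): not NE [P1→B gives 10>8; P2→S gives 7>2]
(D,Q): not NE [P1→C gives 6>0; P2→S gives 7>1]
(D,R): not NE [P1→C gives 7>0; P2→S gives 7>0]
(D,S): not NE [P1→B gives 7>3]

NE set: (B,P), (B,S), (C,R)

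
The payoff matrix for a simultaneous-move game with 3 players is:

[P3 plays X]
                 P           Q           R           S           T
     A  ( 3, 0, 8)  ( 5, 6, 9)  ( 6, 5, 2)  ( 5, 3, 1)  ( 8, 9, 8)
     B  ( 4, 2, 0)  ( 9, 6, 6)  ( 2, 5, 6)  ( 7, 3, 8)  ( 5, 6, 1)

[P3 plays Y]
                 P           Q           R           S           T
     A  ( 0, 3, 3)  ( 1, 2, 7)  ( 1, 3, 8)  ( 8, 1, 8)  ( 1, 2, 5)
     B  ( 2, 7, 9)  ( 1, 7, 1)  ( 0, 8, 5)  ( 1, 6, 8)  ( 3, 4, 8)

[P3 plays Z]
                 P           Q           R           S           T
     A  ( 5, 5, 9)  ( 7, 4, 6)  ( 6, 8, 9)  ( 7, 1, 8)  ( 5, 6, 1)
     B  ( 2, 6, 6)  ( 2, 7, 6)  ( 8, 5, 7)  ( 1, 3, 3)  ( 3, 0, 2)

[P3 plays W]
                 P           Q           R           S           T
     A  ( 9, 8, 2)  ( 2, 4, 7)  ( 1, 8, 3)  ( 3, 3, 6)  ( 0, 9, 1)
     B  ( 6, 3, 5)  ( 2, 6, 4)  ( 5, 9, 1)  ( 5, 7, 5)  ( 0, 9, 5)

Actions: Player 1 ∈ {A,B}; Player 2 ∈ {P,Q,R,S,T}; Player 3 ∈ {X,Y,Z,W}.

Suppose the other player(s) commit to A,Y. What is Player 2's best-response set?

u_2(P vs A,Y) = 3
u_2(Q vs A,Y) = 2
u_2(R vs A,Y) = 3
u_2(S vs A,Y) = 1
u_2(T vs A,Y) = 2
max payoff 3 at {P,R}

P2 best: {P,R}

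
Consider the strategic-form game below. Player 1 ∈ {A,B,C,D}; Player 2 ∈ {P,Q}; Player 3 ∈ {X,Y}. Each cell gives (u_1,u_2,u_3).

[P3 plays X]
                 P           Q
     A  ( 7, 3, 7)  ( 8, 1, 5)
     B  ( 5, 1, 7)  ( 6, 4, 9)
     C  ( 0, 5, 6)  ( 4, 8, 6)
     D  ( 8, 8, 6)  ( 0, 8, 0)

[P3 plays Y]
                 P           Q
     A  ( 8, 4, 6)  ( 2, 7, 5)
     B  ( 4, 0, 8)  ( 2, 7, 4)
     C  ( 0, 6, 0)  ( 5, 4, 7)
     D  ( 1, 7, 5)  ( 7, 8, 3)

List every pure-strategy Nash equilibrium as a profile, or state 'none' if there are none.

PSNE = {(D,P,X), (D,Q,Y)}

(A,P,X): not NE [P1→D gives 8>7]
(A,P,Y): not NE [P2→Q gives 7>4; P3→X gives 7>6]
(A,Q,X): not NE [P2→P gives 3>1]
(A,Q,Y): not NE [P1→D gives 7>2]
(B,P,X): not NE [P1→D gives 8>5; P2→Q gives 4>1; P3→Y gives 8>7]
(B,P,Y): not NE [P1→A gives 8>4; P2→Q gives 7>0]
(B,Q,X): not NE [P1→A gives 8>6]
(B,Q,Y): not NE [P1→D gives 7>2; P3→X gives 9>4]
(C,P,X): not NE [P1→D gives 8>0; P2→Q gives 8>5]
(C,P,Y): not NE [P1→A gives 8>0; P3→X gives 6>0]
(C,Q,X): not NE [P1→A gives 8>4; P3→Y gives 7>6]
(C,Q,Y): not NE [P1→D gives 7>5; P2→P gives 6>4]
(D,P,X): NE
(D,P,Y): not NE [P1→A gives 8>1; P2→Q gives 8>7; P3→X gives 6>5]
(D,Q,X): not NE [P1→A gives 8>0; P3→Y gives 3>0]
(D,Q,Y): NE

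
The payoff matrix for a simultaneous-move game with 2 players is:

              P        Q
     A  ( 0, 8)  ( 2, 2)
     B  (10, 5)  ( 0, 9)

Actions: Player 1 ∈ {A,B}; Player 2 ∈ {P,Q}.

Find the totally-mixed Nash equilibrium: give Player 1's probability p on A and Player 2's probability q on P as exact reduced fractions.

p=2/5, q=1/6

P1 indiff ⇒ q·0+(1-q)·2 = q·10+(1-q)·0 ⇒ q(-10) = (1-q)(-2) ⇒ q = 1/6
P2 indiff ⇒ p·8+(1-p)·5 = p·2+(1-p)·9 ⇒ p(6) = (1-p)(4) ⇒ p = 2/5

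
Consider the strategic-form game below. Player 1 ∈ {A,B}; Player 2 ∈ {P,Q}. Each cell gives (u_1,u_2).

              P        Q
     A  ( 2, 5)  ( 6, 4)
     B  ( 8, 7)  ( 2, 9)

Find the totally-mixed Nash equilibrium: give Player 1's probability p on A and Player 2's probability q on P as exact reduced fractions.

P1 indiff ⇒ q·2+(1-q)·6 = q·8+(1-q)·2 ⇒ q(-6) = (1-q)(-4) ⇒ q = 2/5
P2 indiff ⇒ p·5+(1-p)·7 = p·4+(1-p)·9 ⇒ p(1) = (1-p)(2) ⇒ p = 2/3

P1 mixes 2/3 on A; P2 mixes 2/5 on P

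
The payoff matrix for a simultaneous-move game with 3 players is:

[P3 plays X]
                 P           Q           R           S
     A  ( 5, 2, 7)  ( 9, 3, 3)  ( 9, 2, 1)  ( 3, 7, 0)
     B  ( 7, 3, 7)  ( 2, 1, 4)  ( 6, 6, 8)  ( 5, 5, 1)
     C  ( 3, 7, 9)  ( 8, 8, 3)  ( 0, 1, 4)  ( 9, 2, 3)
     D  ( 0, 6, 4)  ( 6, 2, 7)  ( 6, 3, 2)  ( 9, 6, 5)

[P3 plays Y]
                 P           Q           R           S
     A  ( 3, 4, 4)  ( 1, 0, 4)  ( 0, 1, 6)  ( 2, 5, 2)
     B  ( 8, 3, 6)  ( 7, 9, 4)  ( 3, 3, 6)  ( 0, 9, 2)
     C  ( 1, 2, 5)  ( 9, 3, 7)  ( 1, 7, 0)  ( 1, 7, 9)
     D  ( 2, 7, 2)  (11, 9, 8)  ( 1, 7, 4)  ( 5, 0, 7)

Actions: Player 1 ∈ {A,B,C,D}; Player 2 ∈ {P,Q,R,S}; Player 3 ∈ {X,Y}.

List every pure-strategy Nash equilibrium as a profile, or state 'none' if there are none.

(A,P,X): not NE [P1→B gives 7>5; P2→S gives 7>2]
(A,P,Y): not NE [P1→B gives 8>3; P2→S gives 5>4; P3→X gives 7>4]
(A,Q,X): not NE [P2→S gives 7>3; P3→Y gives 4>3]
(A,Q,Y): not NE [P1→D gives 11>1; P2→S gives 5>0]
(A,R,X): not NE [P2→S gives 7>2; P3→Y gives 6>1]
(A,R,Y): not NE [P1→B gives 3>0; P2→S gives 5>1]
(A,S,X): not NE [P1→D gives 9>3; P3→Y gives 2>0]
(A,S,Y): not NE [P1→D gives 5>2]
(B,P,X): not NE [P2→R gives 6>3]
(B,P,Y): not NE [P2→S gives 9>3; P3→X gives 7>6]
(B,Q,X): not NE [P1→A gives 9>2; P2→R gives 6>1]
(B,Q,Y): not NE [P1→D gives 11>7]
(B,R,X): not NE [P1→A gives 9>6]
(B,R,Y): not NE [P2→S gives 9>3; P3→X gives 8>6]
(B,S,X): not NE [P1→D gives 9>5; P2→R gives 6>5; P3→Y gives 2>1]
(B,S,Y): not NE [P1→D gives 5>0]
(C,P,X): not NE [P1→B gives 7>3; P2→Q gives 8>7]
(C,P,Y): not NE [P1→B gives 8>1; P2→S gives 7>2; P3→X gives 9>5]
(C,Q,X): not NE [P1→A gives 9>8; P3→Y gives 7>3]
(C,Q,Y): not NE [P1→D gives 11>9; P2→S gives 7>3]
(C,R,X): not NE [P1→A gives 9>0; P2→Q gives 8>1]
(C,R,Y): not NE [P1→B gives 3>1; P3→X gives 4>0]
(C,S,X): not NE [P2→Q gives 8>2; P3→Y gives 9>3]
(C,S,Y): not NE [P1→D gives 5>1]
(D,P,X): not NE [P1→B gives 7>0]
(D,P,Y): not NE [P1→B gives 8>2; P2→Q gives 9>7; P3→X gives 4>2]
(D,Q,X): not NE [P1→A gives 9>6; P2→S gives 6>2; P3→Y gives 8>7]
(D,Q,Y): NE
(D,R,X): not NE [P1→A gives 9>6; P2→S gives 6>3; P3→Y gives 4>2]
(D,R,Y): not NE [P1→B gives 3>1; P2→Q gives 9>7]
(D,S,X): not NE [P3→Y gives 7>5]
(D,S,Y): not NE [P2→Q gives 9>0]

PSNE = {(D,Q,Y)}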